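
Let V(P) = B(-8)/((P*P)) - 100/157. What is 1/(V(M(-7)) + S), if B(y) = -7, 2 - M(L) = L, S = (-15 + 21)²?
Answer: 12717/448613 ≈ 0.028347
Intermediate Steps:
S = 36 (S = 6² = 36)
M(L) = 2 - L
V(P) = -100/157 - 7/P² (V(P) = -7/P² - 100/157 = -100/157 - 7/P²)
1/(V(M(-7)) + S) = 1/((-100/157 - 7/(2 - 1*(-7))²) + 36) = 1/((-100/157 - 7/(2 + 7)²) + 36) = 1/((-100/157 - 7/9²) + 36) = 1/((-100/157 - 7*1/81) + 36) = 1/((-100/157 - 7/81) + 36) = 1/(-9199/12717 + 36) = 1/(448613/12717) = 12717/448613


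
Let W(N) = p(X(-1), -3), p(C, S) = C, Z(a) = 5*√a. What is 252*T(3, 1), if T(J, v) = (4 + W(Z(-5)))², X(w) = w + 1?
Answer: 4032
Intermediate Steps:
X(w) = 1 + w
W(N) = 0 (W(N) = 1 - 1 = 0)
T(J, v) = 16 (T(J, v) = (4 + 0)² = 4² = 16)
252*T(3, 1) = 252*16 = 4032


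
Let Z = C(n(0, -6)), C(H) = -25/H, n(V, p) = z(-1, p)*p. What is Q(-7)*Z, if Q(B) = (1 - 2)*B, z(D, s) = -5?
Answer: -35/6 ≈ -5.8333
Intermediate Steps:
n(V, p) = -5*p
Z = -⅚ (Z = -25/((-5*(-6))) = -25/30 = -25*1/30 = -⅚ ≈ -0.83333)
Q(B) = -B
Q(-7)*Z = -1*(-7)*(-⅚) = 7*(-⅚) = -35/6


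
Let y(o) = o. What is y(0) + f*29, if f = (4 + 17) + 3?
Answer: 696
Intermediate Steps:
f = 24 (f = 21 + 3 = 24)
y(0) + f*29 = 0 + 24*29 = 0 + 696 = 696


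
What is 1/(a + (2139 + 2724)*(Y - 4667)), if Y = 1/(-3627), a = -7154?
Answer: -1209/27447656596 ≈ -4.4047e-8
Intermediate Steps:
Y = -1/3627 ≈ -0.00027571
1/(a + (2139 + 2724)*(Y - 4667)) = 1/(-7154 + (2139 + 2724)*(-1/3627 - 4667)) = 1/(-7154 + 4863*(-16927210/3627)) = 1/(-7154 - 27439007410/1209) = 1/(-27447656596/1209) = -1209/27447656596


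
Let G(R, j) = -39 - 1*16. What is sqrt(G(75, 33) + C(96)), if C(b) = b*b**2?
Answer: sqrt(884681) ≈ 940.58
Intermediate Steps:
C(b) = b**3
G(R, j) = -55 (G(R, j) = -39 - 16 = -55)
sqrt(G(75, 33) + C(96)) = sqrt(-55 + 96**3) = sqrt(-55 + 884736) = sqrt(884681)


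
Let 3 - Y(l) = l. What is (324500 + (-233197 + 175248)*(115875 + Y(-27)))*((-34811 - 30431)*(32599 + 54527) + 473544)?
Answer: 38173852813120119060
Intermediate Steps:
Y(l) = 3 - l
(324500 + (-233197 + 175248)*(115875 + Y(-27)))*((-34811 - 30431)*(32599 + 54527) + 473544) = (324500 + (-233197 + 175248)*(115875 + (3 - 1*(-27))))*((-34811 - 30431)*(32599 + 54527) + 473544) = (324500 - 57949*(115875 + (3 + 27)))*(-65242*87126 + 473544) = (324500 - 57949*(115875 + 30))*(-5684274492 + 473544) = (324500 - 57949*115905)*(-5683800948) = (324500 - 6716578845)*(-5683800948) = -6716254345*(-5683800948) = 38173852813120119060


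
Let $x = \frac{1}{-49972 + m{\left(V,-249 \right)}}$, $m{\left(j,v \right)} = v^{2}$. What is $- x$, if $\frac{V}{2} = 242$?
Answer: $- \frac{1}{12029} \approx -8.3132 \cdot 10^{-5}$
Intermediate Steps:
$V = 484$ ($V = 2 \cdot 242 = 484$)
$x = \frac{1}{12029}$ ($x = \frac{1}{-49972 + \left(-249\right)^{2}} = \frac{1}{-49972 + 62001} = \frac{1}{12029} \approx 8.3132 \cdot 10^{-5}$)
$- x = \left(-1\right) \frac{1}{12029} = - \frac{1}{12029}$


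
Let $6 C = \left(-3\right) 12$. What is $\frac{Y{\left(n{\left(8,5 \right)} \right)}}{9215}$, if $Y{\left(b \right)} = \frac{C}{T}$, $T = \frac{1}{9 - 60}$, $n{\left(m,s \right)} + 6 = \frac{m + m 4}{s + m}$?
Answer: $\frac{306}{9215} \approx 0.033207$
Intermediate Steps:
$n{\left(m,s \right)} = -6 + \frac{5 m}{m + s}$ ($n{\left(m,s \right)} = -6 + \frac{m + m 4}{s + m} = -6 + \frac{m + 4 m}{m + s} = -6 + \frac{5 m}{m + s}$)
$T = - \frac{1}{51}$ ($T = \frac{1}{-51} = - \frac{1}{51} \approx -0.019608$)
$C = -6$ ($C = \frac{\left(-3\right) 12}{6} = \frac{1}{6} \left(-36\right) = -6$)
$Y{\left(b \right)} = 306$ ($Y{\left(b \right)} = - \frac{6}{- \frac{1}{51}} = \left(-6\right) \left(-51\right) = 306$)
$\frac{Y{\left(n{\left(8,5 \right)} \right)}}{9215} = \frac{306}{9215}$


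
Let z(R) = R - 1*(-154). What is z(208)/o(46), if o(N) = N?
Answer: 181/23 ≈ 7.8696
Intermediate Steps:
z(R) = 154 + R (z(R) = R + 154 = 154 + R)
z(208)/o(46) = (154 + 208)/46 = 362*(1/46) = 181/23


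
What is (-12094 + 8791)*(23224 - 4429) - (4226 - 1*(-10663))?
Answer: -62094774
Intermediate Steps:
(-12094 + 8791)*(23224 - 4429) - (4226 - 1*(-10663)) = -3303*18795 - (4226 + 10663) = -62079885 - 1*14889 = -62079885 - 14889 = -62094774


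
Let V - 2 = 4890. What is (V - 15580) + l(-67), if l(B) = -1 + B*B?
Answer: -6200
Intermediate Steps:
V = 4892 (V = 2 + 4890 = 4892)
l(B) = -1 + B**2
(V - 15580) + l(-67) = (4892 - 15580) + (-1 + (-67)**2) = -10688 + (-1 + 4489) = -10688 + 4488 = -6200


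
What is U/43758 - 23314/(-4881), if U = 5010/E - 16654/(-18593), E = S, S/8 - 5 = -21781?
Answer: 550734611785829165/115300870291930752 ≈ 4.7765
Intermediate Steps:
S = -174208 (S = 40 + 8*(-21781) = 40 - 174248 = -174208)
E = -174208
U = 1404054551/1619524672 (U = 5010/(-174208) - 16654/(-18593) = 5010*(-1/174208) - 16654*(-1/18593) = -2505/87104 + 16654/18593 = 1404054551/1619524672 ≈ 0.86695)
U/43758 - 23314/(-4881) = (1404054551/1619524672)/43758 - 23314/(-4881) = (1404054551/1619524672)*(1/43758) - 23314*(-1/4881) = 1404054551/70867160597376 + 23314/4881 = 550734611785829165/115300870291930752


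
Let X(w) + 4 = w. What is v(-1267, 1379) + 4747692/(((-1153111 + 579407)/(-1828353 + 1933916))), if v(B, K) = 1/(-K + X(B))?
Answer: -83008038665819/95019725 ≈ -8.7359e+5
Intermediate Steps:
X(w) = -4 + w
v(B, K) = 1/(-4 + B - K) (v(B, K) = 1/(-K + (-4 + B)) = 1/(-4 + B - K))
v(-1267, 1379) + 4747692/(((-1153111 + 579407)/(-1828353 + 1933916))) = 1/(-4 - 1267 - 1*1379) + 4747692/(((-1153111 + 579407)/(-1828353 + 1933916))) = 1/(-4 - 1267 - 1379) + 4747692/((-573704/105563)) = 1/(-2650) + 4747692/((-573704*1/105563)) = -1/2650 + 4747692/(-573704/105563) = -1/2650 + 4747692*(-105563/573704) = -1/2650 - 125295152649/143426 = -83008038665819/95019725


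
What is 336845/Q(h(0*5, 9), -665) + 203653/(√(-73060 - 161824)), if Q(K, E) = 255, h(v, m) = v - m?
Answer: 67369/51 - 203653*I*√58721/117442 ≈ 1321.0 - 420.21*I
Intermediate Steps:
336845/Q(h(0*5, 9), -665) + 203653/(√(-73060 - 161824)) = 336845/255 + 203653/(√(-73060 - 161824)) = 336845*(1/255) + 203653/(√(-234884)) = 67369/51 + 203653/((2*I*√58721)) = 67369/51 + 203653*(-I*√58721/117442) = 67369/51 - 203653*I*√58721/117442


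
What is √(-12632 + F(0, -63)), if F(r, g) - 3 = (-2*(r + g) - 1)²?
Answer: 2*√749 ≈ 54.736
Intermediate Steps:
F(r, g) = 3 + (-1 - 2*g - 2*r)² (F(r, g) = 3 + (-2*(r + g) - 1)² = 3 + (-2*(g + r) - 1)² = 3 + ((-2*g - 2*r) - 1)² = 3 + (-1 - 2*g - 2*r)²)
√(-12632 + F(0, -63)) = √(-12632 + (3 + (1 + 2*(-63) + 2*0)²)) = √(-12632 + (3 + (1 - 126 + 0)²)) = √(-12632 + (3 + (-125)²)) = √(-12632 + (3 + 15625)) = √(-12632 + 15628) = √2996 = 2*√749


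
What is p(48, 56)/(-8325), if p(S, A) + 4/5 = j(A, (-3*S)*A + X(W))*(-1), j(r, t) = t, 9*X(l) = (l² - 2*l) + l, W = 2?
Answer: -362834/374625 ≈ -0.96853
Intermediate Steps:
X(l) = -l/9 + l²/9 (X(l) = ((l² - 2*l) + l)/9 = (l² - l)/9 = -l/9 + l²/9)
p(S, A) = -46/45 + 3*A*S (p(S, A) = -⅘ + ((-3*S)*A + (⅑)*2*(-1 + 2))*(-1) = -⅘ + (-3*A*S + (⅑)*2*1)*(-1) = -⅘ + (-3*A*S + 2/9)*(-1) = -⅘ + (2/9 - 3*A*S)*(-1) = -⅘ + (-2/9 + 3*A*S) = -46/45 + 3*A*S)
p(48, 56)/(-8325) = (-46/45 + 3*56*48)/(-8325) = (-46/45 + 8064)*(-1/8325) = (362834/45)*(-1/8325) = -362834/374625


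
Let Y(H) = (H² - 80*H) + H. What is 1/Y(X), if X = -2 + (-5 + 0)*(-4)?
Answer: -1/1098 ≈ -0.00091075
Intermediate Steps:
X = 18 (X = -2 - 5*(-4) = -2 + 20 = 18)
Y(H) = H² - 79*H
1/Y(X) = 1/(18*(-79 + 18)) = 1/(18*(-61)) = 1/(-1098) = -1/1098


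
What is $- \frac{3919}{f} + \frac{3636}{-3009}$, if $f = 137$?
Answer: $- \frac{4096801}{137411} \approx -29.814$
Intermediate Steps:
$- \frac{3919}{f} + \frac{3636}{-3009} = - \frac{3919}{137} + \frac{3636}{-3009} = \left(-3919\right) \frac{1}{137} + 3636 \left(- \frac{1}{3009}\right) = - \frac{3919}{137} - \frac{1212}{1003} = - \frac{4096801}{137411}$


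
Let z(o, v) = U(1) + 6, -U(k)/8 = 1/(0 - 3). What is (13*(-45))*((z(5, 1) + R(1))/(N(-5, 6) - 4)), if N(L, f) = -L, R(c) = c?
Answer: -5655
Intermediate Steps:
U(k) = 8/3 (U(k) = -8/(0 - 3) = -8/(-3) = -8*(-⅓) = 8/3)
z(o, v) = 26/3 (z(o, v) = 8/3 + 6 = 26/3)
(13*(-45))*((z(5, 1) + R(1))/(N(-5, 6) - 4)) = (13*(-45))*((26/3 + 1)/(-1*(-5) - 4)) = -5655/(5 - 4) = -5655/1 = -5655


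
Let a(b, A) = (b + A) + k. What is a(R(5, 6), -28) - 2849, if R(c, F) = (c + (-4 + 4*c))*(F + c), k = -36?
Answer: -2682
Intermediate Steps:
R(c, F) = (-4 + 5*c)*(F + c)
a(b, A) = -36 + A + b (a(b, A) = (b + A) - 36 = (A + b) - 36 = -36 + A + b)
a(R(5, 6), -28) - 2849 = (-36 - 28 + (-4*6 - 4*5 + 5*5² + 5*6*5)) - 2849 = (-36 - 28 + (-24 - 20 + 5*25 + 150)) - 2849 = (-36 - 28 + (-24 - 20 + 125 + 150)) - 2849 = (-36 - 28 + 231) - 2849 = 167 - 2849 = -2682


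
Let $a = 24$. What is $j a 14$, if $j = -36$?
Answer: $-12096$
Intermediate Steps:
$j a 14 = \left(-36\right) 24 \cdot 14 = \left(-864\right) 14 = -12096$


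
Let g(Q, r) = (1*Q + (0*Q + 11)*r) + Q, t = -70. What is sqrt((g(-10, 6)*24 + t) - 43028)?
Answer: 3*I*sqrt(4666) ≈ 204.92*I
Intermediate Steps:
g(Q, r) = 2*Q + 11*r (g(Q, r) = (Q + (0 + 11)*r) + Q = (Q + 11*r) + Q = 2*Q + 11*r)
sqrt((g(-10, 6)*24 + t) - 43028) = sqrt(((2*(-10) + 11*6)*24 - 70) - 43028) = sqrt(((-20 + 66)*24 - 70) - 43028) = sqrt((46*24 - 70) - 43028) = sqrt((1104 - 70) - 43028) = sqrt(1034 - 43028) = sqrt(-41994) = 3*I*sqrt(4666)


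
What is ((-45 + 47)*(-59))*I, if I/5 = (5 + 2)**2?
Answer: -28910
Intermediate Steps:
I = 245 (I = 5*(5 + 2)**2 = 5*7**2 = 5*49 = 245)
((-45 + 47)*(-59))*I = ((-45 + 47)*(-59))*245 = (2*(-59))*245 = -118*245 = -28910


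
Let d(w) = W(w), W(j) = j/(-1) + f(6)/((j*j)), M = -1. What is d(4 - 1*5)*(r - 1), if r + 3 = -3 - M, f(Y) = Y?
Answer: -42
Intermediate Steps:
r = -5 (r = -3 + (-3 - 1*(-1)) = -3 + (-3 + 1) = -3 - 2 = -5)
W(j) = -j + 6/j**2 (W(j) = j/(-1) + 6/((j*j)) = j*(-1) + 6/(j**2) = -j + 6/j**2)
d(w) = -w + 6/w**2
d(4 - 1*5)*(r - 1) = (-(4 - 1*5) + 6/(4 - 1*5)**2)*(-5 - 1) = (-(4 - 5) + 6/(4 - 5)**2)*(-6) = (-1*(-1) + 6/(-1)**2)*(-6) = (1 + 6*1)*(-6) = (1 + 6)*(-6) = 7*(-6) = -42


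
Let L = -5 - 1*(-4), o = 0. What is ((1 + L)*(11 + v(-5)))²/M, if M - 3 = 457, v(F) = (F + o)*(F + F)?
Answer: 0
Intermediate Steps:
L = -1 (L = -5 + 4 = -1)
v(F) = 2*F² (v(F) = (F + 0)*(F + F) = F*(2*F) = 2*F²)
M = 460 (M = 3 + 457 = 460)
((1 + L)*(11 + v(-5)))²/M = ((1 - 1)*(11 + 2*(-5)²))²/460 = (0*(11 + 2*25))²*(1/460) = (0*(11 + 50))²*(1/460) = (0*61)²*(1/460) = 0²*(1/460) = 0*(1/460) = 0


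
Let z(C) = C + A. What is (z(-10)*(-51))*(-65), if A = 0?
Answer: -33150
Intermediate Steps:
z(C) = C (z(C) = C + 0 = C)
(z(-10)*(-51))*(-65) = -10*(-51)*(-65) = 510*(-65) = -33150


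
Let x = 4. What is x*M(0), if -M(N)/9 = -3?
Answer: 108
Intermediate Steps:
M(N) = 27 (M(N) = -9*(-3) = 27)
x*M(0) = 4*27 = 108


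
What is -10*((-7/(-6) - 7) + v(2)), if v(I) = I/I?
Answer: 145/3 ≈ 48.333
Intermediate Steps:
v(I) = 1
-10*((-7/(-6) - 7) + v(2)) = -10*((-7/(-6) - 7) + 1) = -10*((-7*(-⅙) - 7) + 1) = -10*((7/6 - 7) + 1) = -10*(-35/6 + 1) = -10*(-29/6) = 145/3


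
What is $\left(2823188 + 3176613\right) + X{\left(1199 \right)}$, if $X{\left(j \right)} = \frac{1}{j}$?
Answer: $\frac{7193761400}{1199} \approx 5.9998 \cdot 10^{6}$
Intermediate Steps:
$\left(2823188 + 3176613\right) + X{\left(1199 \right)} = \left(2823188 + 3176613\right) + \frac{1}{1199} = 5999801 + \frac{1}{1199} = \frac{7193761400}{1199}$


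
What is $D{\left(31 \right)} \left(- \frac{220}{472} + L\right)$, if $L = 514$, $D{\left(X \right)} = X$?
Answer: $\frac{1878507}{118} \approx 15920.0$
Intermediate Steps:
$D{\left(31 \right)} \left(- \frac{220}{472} + L\right) = 31 \left(- \frac{220}{472} + 514\right) = 31 \left(\left(-220\right) \frac{1}{472} + 514\right) = 31 \left(- \frac{55}{118} + 514\right) = 31 \cdot \frac{60597}{118} = \frac{1878507}{118}$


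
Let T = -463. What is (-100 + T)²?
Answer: 316969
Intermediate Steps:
(-100 + T)² = (-100 - 463)² = (-563)² = 316969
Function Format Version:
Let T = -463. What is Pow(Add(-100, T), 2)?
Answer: 316969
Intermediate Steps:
Pow(Add(-100, T), 2) = Pow(Add(-100, -463), 2) = Pow(-563, 2) = 316969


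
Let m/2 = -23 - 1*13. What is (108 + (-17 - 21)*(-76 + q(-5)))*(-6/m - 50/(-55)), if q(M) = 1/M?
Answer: 327893/110 ≈ 2980.8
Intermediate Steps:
m = -72 (m = 2*(-23 - 1*13) = 2*(-23 - 13) = 2*(-36) = -72)
(108 + (-17 - 21)*(-76 + q(-5)))*(-6/m - 50/(-55)) = (108 + (-17 - 21)*(-76 + 1/(-5)))*(-6/(-72) - 50/(-55)) = (108 - 38*(-76 - ⅕))*(-6*(-1/72) - 50*(-1/55)) = (108 - 38*(-381/5))*(1/12 + 10/11) = (108 + 14478/5)*(131/132) = (15018/5)*(131/132) = 327893/110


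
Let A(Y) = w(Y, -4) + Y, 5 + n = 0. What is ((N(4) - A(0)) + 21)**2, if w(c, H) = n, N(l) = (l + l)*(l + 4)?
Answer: 8100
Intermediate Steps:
N(l) = 2*l*(4 + l) (N(l) = (2*l)*(4 + l) = 2*l*(4 + l))
n = -5 (n = -5 + 0 = -5)
w(c, H) = -5
A(Y) = -5 + Y
((N(4) - A(0)) + 21)**2 = ((2*4*(4 + 4) - (-5 + 0)) + 21)**2 = ((2*4*8 - 1*(-5)) + 21)**2 = ((64 + 5) + 21)**2 = (69 + 21)**2 = 90**2 = 8100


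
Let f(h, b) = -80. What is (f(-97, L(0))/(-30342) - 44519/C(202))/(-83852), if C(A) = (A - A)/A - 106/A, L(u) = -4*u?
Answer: -68215174769/67422290676 ≈ -1.0118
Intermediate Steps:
C(A) = -106/A (C(A) = 0/A - 106/A = 0 - 106/A = -106/A)
(f(-97, L(0))/(-30342) - 44519/C(202))/(-83852) = (-80/(-30342) - 44519/((-106/202)))/(-83852) = (-80*(-1/30342) - 44519/((-106*1/202)))*(-1/83852) = (40/15171 - 44519/(-53/101))*(-1/83852) = (40/15171 - 44519*(-101/53))*(-1/83852) = (40/15171 + 4496419/53)*(-1/83852) = (68215174769/804063)*(-1/83852) = -68215174769/67422290676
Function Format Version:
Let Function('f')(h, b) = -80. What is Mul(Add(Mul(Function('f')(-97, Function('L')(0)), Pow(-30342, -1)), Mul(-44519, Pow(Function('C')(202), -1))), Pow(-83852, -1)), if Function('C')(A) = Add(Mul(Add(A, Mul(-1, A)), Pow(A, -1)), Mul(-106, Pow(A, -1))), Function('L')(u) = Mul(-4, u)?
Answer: Rational(-68215174769, 67422290676) ≈ -1.0118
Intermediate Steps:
Function('C')(A) = Mul(-106, Pow(A, -1)) (Function('C')(A) = Add(Mul(0, Pow(A, -1)), Mul(-106, Pow(A, -1))) = Add(0, Mul(-106, Pow(A, -1))) = Mul(-106, Pow(A, -1)))
Mul(Add(Mul(Function('f')(-97, Function('L')(0)), Pow(-30342, -1)), Mul(-44519, Pow(Function('C')(202), -1))), Pow(-83852, -1)) = Mul(Add(Mul(-80, Pow(-30342, -1)), Mul(-44519, Pow(Mul(-106, Pow(202, -1)), -1))), Pow(-83852, -1)) = Mul(Add(Mul(-80, Rational(-1, 30342)), Mul(-44519, Pow(Mul(-106, Rational(1, 202)), -1))), Rational(-1, 83852)) = Mul(Add(Rational(40, 15171), Mul(-44519, Pow(Rational(-53, 101), -1))), Rational(-1, 83852)) = Mul(Add(Rational(40, 15171), Mul(-44519, Rational(-101, 53))), Rational(-1, 83852)) = Mul(Add(Rational(40, 15171), Rational(4496419, 53)), Rational(-1, 83852)) = Mul(Rational(68215174769, 804063), Rational(-1, 83852)) = Rational(-68215174769, 67422290676)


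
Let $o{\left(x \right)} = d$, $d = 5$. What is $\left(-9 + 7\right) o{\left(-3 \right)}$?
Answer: $-10$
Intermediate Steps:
$o{\left(x \right)} = 5$
$\left(-9 + 7\right) o{\left(-3 \right)} = \left(-9 + 7\right) 5 = \left(-2\right) 5 = -10$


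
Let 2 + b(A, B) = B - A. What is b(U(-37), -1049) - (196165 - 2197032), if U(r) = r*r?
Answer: 1998447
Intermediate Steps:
U(r) = r²
b(A, B) = -2 + B - A (b(A, B) = -2 + (B - A) = -2 + B - A)
b(U(-37), -1049) - (196165 - 2197032) = (-2 - 1049 - 1*(-37)²) - (196165 - 2197032) = (-2 - 1049 - 1*1369) - 1*(-2000867) = (-2 - 1049 - 1369) + 2000867 = -2420 + 2000867 = 1998447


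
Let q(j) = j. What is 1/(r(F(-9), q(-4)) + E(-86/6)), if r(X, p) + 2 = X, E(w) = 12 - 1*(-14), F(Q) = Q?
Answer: 1/15 ≈ 0.066667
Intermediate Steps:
E(w) = 26 (E(w) = 12 + 14 = 26)
r(X, p) = -2 + X
1/(r(F(-9), q(-4)) + E(-86/6)) = 1/((-2 - 9) + 26) = 1/(-11 + 26) = 1/15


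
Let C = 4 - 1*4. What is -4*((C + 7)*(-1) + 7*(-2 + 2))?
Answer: 28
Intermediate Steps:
C = 0 (C = 4 - 4 = 0)
-4*((C + 7)*(-1) + 7*(-2 + 2)) = -4*((0 + 7)*(-1) + 7*(-2 + 2)) = -4*(7*(-1) + 7*0) = -4*(-7 + 0) = -4*(-7) = 28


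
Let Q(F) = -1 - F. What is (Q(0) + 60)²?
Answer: 3481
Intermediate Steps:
(Q(0) + 60)² = ((-1 - 1*0) + 60)² = ((-1 + 0) + 60)² = (-1 + 60)² = 59² = 3481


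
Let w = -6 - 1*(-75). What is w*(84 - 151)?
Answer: -4623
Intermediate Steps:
w = 69 (w = -6 + 75 = 69)
w*(84 - 151) = 69*(84 - 151) = 69*(-67) = -4623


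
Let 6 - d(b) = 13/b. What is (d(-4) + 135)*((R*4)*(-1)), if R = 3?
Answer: -1731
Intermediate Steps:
d(b) = 6 - 13/b
(d(-4) + 135)*((R*4)*(-1)) = ((6 - 13/(-4)) + 135)*((3*4)*(-1)) = ((6 - 13*(-¼)) + 135)*(12*(-1)) = ((6 + 13/4) + 135)*(-12) = (37/4 + 135)*(-12) = (577/4)*(-12) = -1731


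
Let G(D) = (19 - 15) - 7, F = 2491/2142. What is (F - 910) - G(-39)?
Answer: -1940303/2142 ≈ -905.84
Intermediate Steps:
F = 2491/2142 (F = 2491*(1/2142) = 2491/2142 ≈ 1.1629)
G(D) = -3 (G(D) = 4 - 7 = -3)
(F - 910) - G(-39) = (2491/2142 - 910) - 1*(-3) = -1946729/2142 + 3 = -1940303/2142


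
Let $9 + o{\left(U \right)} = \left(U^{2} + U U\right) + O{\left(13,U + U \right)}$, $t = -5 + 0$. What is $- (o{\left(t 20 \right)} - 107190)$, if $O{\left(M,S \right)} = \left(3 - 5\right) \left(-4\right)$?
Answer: $87191$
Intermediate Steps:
$t = -5$
$O{\left(M,S \right)} = 8$ ($O{\left(M,S \right)} = \left(-2\right) \left(-4\right) = 8$)
$o{\left(U \right)} = -1 + 2 U^{2}$ ($o{\left(U \right)} = -9 + \left(\left(U^{2} + U U\right) + 8\right) = -9 + \left(\left(U^{2} + U^{2}\right) + 8\right) = -9 + \left(2 U^{2} + 8\right) = -9 + \left(8 + 2 U^{2}\right) = -1 + 2 U^{2}$)
$- (o{\left(t 20 \right)} - 107190) = - (\left(-1 + 2 \left(\left(-5\right) 20\right)^{2}\right) - 107190) = - (\left(-1 + 2 \left(-100\right)^{2}\right) - 107190) = - (\left(-1 + 2 \cdot 10000\right) - 107190) = - (\left(-1 + 20000\right) - 107190) = - (19999 - 107190) = \left(-1\right) \left(-87191\right) = 87191$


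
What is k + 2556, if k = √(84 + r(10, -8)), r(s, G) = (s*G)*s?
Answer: 2556 + 2*I*√179 ≈ 2556.0 + 26.758*I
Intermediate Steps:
r(s, G) = G*s² (r(s, G) = (G*s)*s = G*s²)
k = 2*I*√179 (k = √(84 - 8*10²) = √(84 - 8*100) = √(84 - 800) = √(-716) = 2*I*√179 ≈ 26.758*I)
k + 2556 = 2*I*√179 + 2556 = 2556 + 2*I*√179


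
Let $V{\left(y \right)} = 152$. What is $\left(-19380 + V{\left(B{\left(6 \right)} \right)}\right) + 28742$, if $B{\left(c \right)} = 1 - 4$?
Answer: $9514$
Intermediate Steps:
$B{\left(c \right)} = -3$ ($B{\left(c \right)} = 1 - 4 = -3$)
$\left(-19380 + V{\left(B{\left(6 \right)} \right)}\right) + 28742 = \left(-19380 + 152\right) + 28742 = -19228 + 28742 = 9514$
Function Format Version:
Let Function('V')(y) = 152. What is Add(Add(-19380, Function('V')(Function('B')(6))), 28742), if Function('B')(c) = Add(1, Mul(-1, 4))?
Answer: 9514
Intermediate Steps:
Function('B')(c) = -3 (Function('B')(c) = Add(1, -4) = -3)
Add(Add(-19380, Function('V')(Function('B')(6))), 28742) = Add(Add(-19380, 152), 28742) = Add(-19228, 28742) = 9514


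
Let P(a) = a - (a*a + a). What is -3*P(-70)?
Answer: 14700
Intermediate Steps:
P(a) = -a² (P(a) = a - (a² + a) = a - (a + a²) = a + (-a - a²) = -a²)
-3*P(-70) = -(-3)*(-70)² = -(-3)*4900 = -3*(-4900) = 14700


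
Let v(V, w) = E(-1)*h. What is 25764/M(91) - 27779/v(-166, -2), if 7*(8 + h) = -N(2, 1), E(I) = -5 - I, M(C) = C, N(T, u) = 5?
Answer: -11408807/22204 ≈ -513.82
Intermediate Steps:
h = -61/7 (h = -8 + (-1*5)/7 = -8 + (1/7)*(-5) = -8 - 5/7 = -61/7 ≈ -8.7143)
v(V, w) = 244/7 (v(V, w) = (-5 - 1*(-1))*(-61/7) = (-5 + 1)*(-61/7) = -4*(-61/7) = 244/7)
25764/M(91) - 27779/v(-166, -2) = 25764/91 - 27779/244/7 = 25764*(1/91) - 27779*7/244 = 25764/91 - 194453/244 = -11408807/22204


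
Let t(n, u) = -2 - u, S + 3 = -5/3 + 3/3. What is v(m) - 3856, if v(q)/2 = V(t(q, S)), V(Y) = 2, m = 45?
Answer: -3852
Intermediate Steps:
S = -11/3 (S = -3 + (-5/3 + 3/3) = -3 + (-5*1/3 + 3*(1/3)) = -3 + (-5/3 + 1) = -3 - 2/3 = -11/3 ≈ -3.6667)
v(q) = 4 (v(q) = 2*2 = 4)
v(m) - 3856 = 4 - 3856 = -3852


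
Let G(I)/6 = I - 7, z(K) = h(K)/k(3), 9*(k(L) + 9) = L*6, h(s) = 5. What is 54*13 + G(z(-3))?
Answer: 4590/7 ≈ 655.71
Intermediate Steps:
k(L) = -9 + 2*L/3 (k(L) = -9 + (L*6)/9 = -9 + (6*L)/9 = -9 + 2*L/3)
z(K) = -5/7 (z(K) = 5/(-9 + (⅔)*3) = 5/(-9 + 2) = 5/(-7) = 5*(-⅐) = -5/7)
G(I) = -42 + 6*I (G(I) = 6*(I - 7) = 6*(-7 + I) = -42 + 6*I)
54*13 + G(z(-3)) = 54*13 + (-42 + 6*(-5/7)) = 702 + (-42 - 30/7) = 702 - 324/7 = 4590/7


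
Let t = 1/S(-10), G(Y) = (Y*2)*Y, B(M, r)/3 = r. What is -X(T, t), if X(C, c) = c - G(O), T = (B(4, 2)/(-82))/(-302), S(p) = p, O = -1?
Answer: 21/10 ≈ 2.1000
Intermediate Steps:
B(M, r) = 3*r
G(Y) = 2*Y**2 (G(Y) = (2*Y)*Y = 2*Y**2)
t = -1/10 (t = 1/(-10) = -1/10 ≈ -0.10000)
T = 3/12382 (T = ((3*2)/(-82))/(-302) = (6*(-1/82))*(-1/302) = -3/41*(-1/302) = 3/12382 ≈ 0.00024229)
X(C, c) = -2 + c (X(C, c) = c - 2*(-1)**2 = c - 2 = -2 + c)
-X(T, t) = -(-2 - 1/10) = -1*(-21/10) = 21/10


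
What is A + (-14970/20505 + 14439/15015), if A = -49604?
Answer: -339380798959/6841835 ≈ -49604.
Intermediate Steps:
A + (-14970/20505 + 14439/15015) = -49604 + (-14970/20505 + 14439/15015) = -49604 + (-14970*1/20505 + 14439*(1/15015)) = -49604 + (-998/1367 + 4813/5005) = -49604 + 1584381/6841835 = -339380798959/6841835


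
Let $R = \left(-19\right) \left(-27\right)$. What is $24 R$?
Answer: $12312$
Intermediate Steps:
$R = 513$
$24 R = 24 \cdot 513 = 12312$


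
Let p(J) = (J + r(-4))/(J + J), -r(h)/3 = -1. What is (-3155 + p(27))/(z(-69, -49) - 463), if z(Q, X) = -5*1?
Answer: 14195/2106 ≈ 6.7403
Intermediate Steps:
r(h) = 3 (r(h) = -3*(-1) = 3)
z(Q, X) = -5
p(J) = (3 + J)/(2*J) (p(J) = (J + 3)/(J + J) = (3 + J)/((2*J)) = (3 + J)*(1/(2*J)) = (3 + J)/(2*J))
(-3155 + p(27))/(z(-69, -49) - 463) = (-3155 + (1/2)*(3 + 27)/27)/(-5 - 463) = (-3155 + (1/2)*(1/27)*30)/(-468) = (-3155 + 5/9)*(-1/468) = -28390/9*(-1/468) = 14195/2106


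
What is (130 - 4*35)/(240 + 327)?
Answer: -10/567 ≈ -0.017637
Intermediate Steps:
(130 - 4*35)/(240 + 327) = (130 - 140)/567 = -10*1/567 = -10/567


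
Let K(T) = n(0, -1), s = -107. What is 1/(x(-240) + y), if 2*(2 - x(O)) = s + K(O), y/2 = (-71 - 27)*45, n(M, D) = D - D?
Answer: -2/17529 ≈ -0.00011410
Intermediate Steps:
n(M, D) = 0
y = -8820 (y = 2*((-71 - 27)*45) = 2*(-98*45) = 2*(-4410) = -8820)
K(T) = 0
x(O) = 111/2 (x(O) = 2 - (-107 + 0)/2 = 2 - 1/2*(-107) = 2 + 107/2 = 111/2)
1/(x(-240) + y) = 1/(111/2 - 8820) = 1/(-17529/2) = -2/17529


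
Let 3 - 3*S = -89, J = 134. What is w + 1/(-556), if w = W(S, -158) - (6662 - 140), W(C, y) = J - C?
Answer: -10706339/1668 ≈ -6418.7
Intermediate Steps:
S = 92/3 (S = 1 - ⅓*(-89) = 1 + 89/3 = 92/3 ≈ 30.667)
W(C, y) = 134 - C
w = -19256/3 (w = (134 - 1*92/3) - (6662 - 140) = (134 - 92/3) - 1*6522 = 310/3 - 6522 = -19256/3 ≈ -6418.7)
w + 1/(-556) = -19256/3 + 1/(-556) = -19256/3 - 1/556 = -10706339/1668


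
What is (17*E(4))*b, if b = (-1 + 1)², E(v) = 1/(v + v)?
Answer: 0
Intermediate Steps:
E(v) = 1/(2*v)
b = 0 (b = 0² = 0)
(17*E(4))*b = (17*((½)/4))*0 = (17*((½)*(¼)))*0 = (17*(⅛))*0 = (17/8)*0 = 0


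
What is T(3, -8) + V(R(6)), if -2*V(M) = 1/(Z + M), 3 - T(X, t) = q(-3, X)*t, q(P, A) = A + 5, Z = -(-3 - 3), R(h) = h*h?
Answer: 5627/84 ≈ 66.988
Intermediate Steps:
R(h) = h²
Z = 6 (Z = -1*(-6) = 6)
q(P, A) = 5 + A
T(X, t) = 3 - t*(5 + X) (T(X, t) = 3 - (5 + X)*t = 3 - t*(5 + X))
V(M) = -1/(2*(6 + M))
T(3, -8) + V(R(6)) = (3 - 1*(-8)*(5 + 3)) - 1/(12 + 2*6²) = (3 - 1*(-8)*8) - 1/(12 + 2*36) = (3 + 64) - 1/(12 + 72) = 67 - 1/84 = 5627/84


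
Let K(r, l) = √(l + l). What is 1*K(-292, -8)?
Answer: 4*I ≈ 4.0*I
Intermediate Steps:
K(r, l) = √2*√l (K(r, l) = √(2*l) = √2*√l)
1*K(-292, -8) = 1*(√2*√(-8)) = 1*(√2*(2*I*√2)) = 1*(4*I) = 4*I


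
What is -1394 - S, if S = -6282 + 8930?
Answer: -4042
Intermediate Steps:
S = 2648
-1394 - S = -1394 - 1*2648 = -1394 - 2648 = -4042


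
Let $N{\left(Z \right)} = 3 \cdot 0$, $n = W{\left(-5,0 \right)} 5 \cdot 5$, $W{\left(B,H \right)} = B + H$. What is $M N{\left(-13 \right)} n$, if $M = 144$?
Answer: $0$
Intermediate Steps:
$n = -125$ ($n = \left(-5 + 0\right) 5 \cdot 5 = \left(-5\right) 5 \cdot 5 = \left(-25\right) 5 = -125$)
$N{\left(Z \right)} = 0$
$M N{\left(-13 \right)} n = 144 \cdot 0 \left(-125\right) = 0 \left(-125\right) = 0$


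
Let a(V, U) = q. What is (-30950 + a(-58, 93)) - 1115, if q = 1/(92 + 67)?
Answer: -5098334/159 ≈ -32065.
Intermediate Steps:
q = 1/159 ≈ 0.0062893
a(V, U) = 1/159
(-30950 + a(-58, 93)) - 1115 = (-30950 + 1/159) - 1115 = -4921049/159 - 1115 = -5098334/159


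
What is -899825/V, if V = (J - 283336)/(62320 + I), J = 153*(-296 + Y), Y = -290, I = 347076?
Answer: 184192377850/186497 ≈ 9.8764e+5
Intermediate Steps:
J = -89658 (J = 153*(-296 - 290) = 153*(-586) = -89658)
V = -186497/204698 (V = (-89658 - 283336)/(62320 + 347076) = -372994/409396 = -372994*1/409396 = -186497/204698 ≈ -0.91108)
-899825/V = -899825/(-186497/204698) = -899825*(-204698/186497) = 184192377850/186497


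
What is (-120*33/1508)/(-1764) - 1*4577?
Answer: -169101787/36946 ≈ -4577.0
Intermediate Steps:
(-120*33/1508)/(-1764) - 1*4577 = -3960*1/1508*(-1/1764) - 4577 = -990/377*(-1/1764) - 4577 = 55/36946 - 4577 = -169101787/36946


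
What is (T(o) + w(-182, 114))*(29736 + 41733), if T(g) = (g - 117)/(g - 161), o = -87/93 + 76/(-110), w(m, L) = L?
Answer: 378928042425/46213 ≈ 8.1996e+6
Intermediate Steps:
o = -2773/1705 (o = -87*1/93 + 76*(-1/110) = -29/31 - 38/55 = -2773/1705 ≈ -1.6264)
T(g) = (-117 + g)/(-161 + g)
(T(o) + w(-182, 114))*(29736 + 41733) = ((-117 - 2773/1705)/(-161 - 2773/1705) + 114)*(29736 + 41733) = (-202258/1705/(-277278/1705) + 114)*71469 = (-1705/277278*(-202258/1705) + 114)*71469 = (101129/138639 + 114)*71469 = (15905975/138639)*71469 = 378928042425/46213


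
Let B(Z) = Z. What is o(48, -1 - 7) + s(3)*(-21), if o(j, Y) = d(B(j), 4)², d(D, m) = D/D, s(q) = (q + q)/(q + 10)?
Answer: -113/13 ≈ -8.6923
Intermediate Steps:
s(q) = 2*q/(10 + q) (s(q) = (2*q)/(10 + q) = 2*q/(10 + q))
d(D, m) = 1
o(j, Y) = 1 (o(j, Y) = 1² = 1)
o(48, -1 - 7) + s(3)*(-21) = 1 + (2*3/(10 + 3))*(-21) = 1 + (2*3/13)*(-21) = 1 + (2*3*(1/13))*(-21) = 1 + (6/13)*(-21) = 1 - 126/13 = -113/13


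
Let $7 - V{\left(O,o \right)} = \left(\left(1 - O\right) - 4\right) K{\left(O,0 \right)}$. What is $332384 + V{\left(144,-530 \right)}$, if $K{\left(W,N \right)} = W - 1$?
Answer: $353412$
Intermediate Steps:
$K{\left(W,N \right)} = -1 + W$ ($K{\left(W,N \right)} = W - 1 = -1 + W$)
$V{\left(O,o \right)} = 7 - \left(-1 + O\right) \left(-3 - O\right)$ ($V{\left(O,o \right)} = 7 - \left(\left(1 - O\right) - 4\right) \left(-1 + O\right) = 7 - \left(-3 - O\right) \left(-1 + O\right) = 7 - \left(-1 + O\right) \left(-3 - O\right)$)
$332384 + V{\left(144,-530 \right)} = 332384 + \left(4 + 144^{2} + 2 \cdot 144\right) = 332384 + \left(4 + 20736 + 288\right) = 332384 + 21028 = 353412$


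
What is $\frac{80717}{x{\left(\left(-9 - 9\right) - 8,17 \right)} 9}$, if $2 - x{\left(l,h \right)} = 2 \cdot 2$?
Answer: $- \frac{80717}{18} \approx -4484.3$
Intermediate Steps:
$x{\left(l,h \right)} = -2$ ($x{\left(l,h \right)} = 2 - 2 \cdot 2 = 2 - 4 = -2$)
$\frac{80717}{x{\left(\left(-9 - 9\right) - 8,17 \right)} 9} = \frac{80717}{\left(-2\right) 9} = \frac{80717}{-18} = 80717 \left(- \frac{1}{18}\right) = - \frac{80717}{18}$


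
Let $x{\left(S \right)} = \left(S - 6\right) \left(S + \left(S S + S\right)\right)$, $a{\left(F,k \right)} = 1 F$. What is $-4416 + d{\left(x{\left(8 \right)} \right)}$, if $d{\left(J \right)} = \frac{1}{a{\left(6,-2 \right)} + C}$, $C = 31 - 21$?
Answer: $- \frac{70655}{16} \approx -4415.9$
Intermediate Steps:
$a{\left(F,k \right)} = F$
$C = 10$
$x{\left(S \right)} = \left(-6 + S\right) \left(S^{2} + 2 S\right)$ ($x{\left(S \right)} = \left(-6 + S\right) \left(S + \left(S^{2} + S\right)\right) = \left(-6 + S\right) \left(S + \left(S + S^{2}\right)\right) = \left(-6 + S\right) \left(S^{2} + 2 S\right)$)
$d{\left(J \right)} = \frac{1}{16}$ ($d{\left(J \right)} = \frac{1}{6 + 10} = \frac{1}{16}$)
$-4416 + d{\left(x{\left(8 \right)} \right)} = -4416 + \frac{1}{16} = - \frac{70655}{16}$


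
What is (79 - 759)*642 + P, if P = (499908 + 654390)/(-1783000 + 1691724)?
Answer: -19924302429/45638 ≈ -4.3657e+5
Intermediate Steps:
P = -577149/45638 (P = 1154298/(-91276) = 1154298*(-1/91276) = -577149/45638 ≈ -12.646)
(79 - 759)*642 + P = (79 - 759)*642 - 577149/45638 = -680*642 - 577149/45638 = -436560 - 577149/45638 = -19924302429/45638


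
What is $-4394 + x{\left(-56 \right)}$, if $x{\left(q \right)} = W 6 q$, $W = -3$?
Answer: $-3386$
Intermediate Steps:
$x{\left(q \right)} = - 18 q$ ($x{\left(q \right)} = \left(-3\right) 6 q = - 18 q$)
$-4394 + x{\left(-56 \right)} = -4394 - -1008 = -4394 + 1008 = -3386$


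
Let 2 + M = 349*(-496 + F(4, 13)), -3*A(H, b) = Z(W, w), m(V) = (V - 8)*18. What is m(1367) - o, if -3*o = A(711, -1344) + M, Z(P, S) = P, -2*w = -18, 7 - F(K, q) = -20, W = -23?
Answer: -270868/9 ≈ -30096.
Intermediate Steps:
F(K, q) = 27 (F(K, q) = 7 - 1*(-20) = 7 + 20 = 27)
w = 9 (w = -½*(-18) = 9)
m(V) = -144 + 18*V (m(V) = (-8 + V)*18 = -144 + 18*V)
A(H, b) = 23/3 (A(H, b) = -⅓*(-23) = 23/3)
M = -163683 (M = -2 + 349*(-496 + 27) = -2 + 349*(-469) = -2 - 163681 = -163683)
o = 491026/9 (o = -(23/3 - 163683)/3 = -⅓*(-491026/3) = 491026/9 ≈ 54558.)
m(1367) - o = (-144 + 18*1367) - 1*491026/9 = (-144 + 24606) - 491026/9 = 24462 - 491026/9 = -270868/9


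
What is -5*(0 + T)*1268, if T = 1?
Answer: -6340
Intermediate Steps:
-5*(0 + T)*1268 = -5*(0 + 1)*1268 = -5*1*1268 = -5*1268 = -6340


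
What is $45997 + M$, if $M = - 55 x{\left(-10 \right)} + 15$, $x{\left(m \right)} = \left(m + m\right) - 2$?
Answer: $47222$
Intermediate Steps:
$x{\left(m \right)} = -2 + 2 m$ ($x{\left(m \right)} = 2 m - 2 = -2 + 2 m$)
$M = 1225$ ($M = - 55 \left(-2 + 2 \left(-10\right)\right) + 15 = - 55 \left(-2 - 20\right) + 15 = \left(-55\right) \left(-22\right) + 15 = 1210 + 15 = 1225$)
$45997 + M = 45997 + 1225 = 47222$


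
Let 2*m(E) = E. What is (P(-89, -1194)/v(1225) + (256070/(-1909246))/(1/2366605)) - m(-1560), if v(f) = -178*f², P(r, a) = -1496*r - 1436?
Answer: -40369012788116939917/127495271404375 ≈ -3.1663e+5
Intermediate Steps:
m(E) = E/2
P(r, a) = -1436 - 1496*r
(P(-89, -1194)/v(1225) + (256070/(-1909246))/(1/2366605)) - m(-1560) = ((-1436 - 1496*(-89))/((-178*1225²)) + (256070/(-1909246))/(1/2366605)) - (-1560)/2 = ((-1436 + 133144)/((-178*1500625)) + (256070*(-1/1909246))/(1/2366605)) - 1*(-780) = (131708/(-267111250) - 128035/954623*2366605) + 780 = (131708*(-1/267111250) - 303008271175/954623) + 780 = (-65854/133555625 - 303008271175/954623) + 780 = -40468459099812352417/127495271404375 + 780 = -40369012788116939917/127495271404375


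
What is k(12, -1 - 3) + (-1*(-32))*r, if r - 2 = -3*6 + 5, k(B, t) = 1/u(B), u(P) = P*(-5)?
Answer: -21121/60 ≈ -352.02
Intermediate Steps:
u(P) = -5*P
k(B, t) = -1/(5*B) (k(B, t) = 1/(-5*B) = -1/(5*B))
r = -11 (r = 2 + (-3*6 + 5) = 2 + (-18 + 5) = 2 - 13 = -11)
k(12, -1 - 3) + (-1*(-32))*r = -⅕/12 - 1*(-32)*(-11) = -⅕*1/12 + 32*(-11) = -1/60 - 352 = -21121/60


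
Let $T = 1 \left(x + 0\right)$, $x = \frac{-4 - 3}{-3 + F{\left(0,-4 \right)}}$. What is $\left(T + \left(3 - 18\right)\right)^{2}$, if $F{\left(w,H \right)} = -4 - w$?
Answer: $196$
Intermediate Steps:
$x = 1$ ($x = \frac{-4 - 3}{-3 - 4} = - \frac{7}{-3 + \left(-4 + 0\right)} = - \frac{7}{-3 - 4} = - \frac{7}{-7} = \left(-7\right) \left(- \frac{1}{7}\right) = 1$)
$T = 1$ ($T = 1 \left(1 + 0\right) = 1 \cdot 1 = 1$)
$\left(T + \left(3 - 18\right)\right)^{2} = \left(1 + \left(3 - 18\right)\right)^{2} = \left(1 - 15\right)^{2} = \left(-14\right)^{2} = 196$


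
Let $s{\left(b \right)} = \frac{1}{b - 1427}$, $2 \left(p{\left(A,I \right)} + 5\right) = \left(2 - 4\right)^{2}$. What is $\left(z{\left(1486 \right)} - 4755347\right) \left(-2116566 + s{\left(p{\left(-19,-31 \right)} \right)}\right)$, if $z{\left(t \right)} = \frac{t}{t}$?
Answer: $\frac{7196477620590413}{715} \approx 1.0065 \cdot 10^{13}$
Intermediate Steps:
$p{\left(A,I \right)} = -3$ ($p{\left(A,I \right)} = -5 + \frac{\left(2 - 4\right)^{2}}{2} = -5 + \frac{\left(-2\right)^{2}}{2} = -5 + \frac{1}{2} \cdot 4 = -5 + 2 = -3$)
$s{\left(b \right)} = \frac{1}{-1427 + b}$
$z{\left(t \right)} = 1$
$\left(z{\left(1486 \right)} - 4755347\right) \left(-2116566 + s{\left(p{\left(-19,-31 \right)} \right)}\right) = \left(1 - 4755347\right) \left(-2116566 + \frac{1}{-1427 - 3}\right) = - 4755346 \left(-2116566 + \frac{1}{-1430}\right) = - 4755346 \left(-2116566 - \frac{1}{1430}\right) = \left(-4755346\right) \left(- \frac{3026689381}{1430}\right) = \frac{7196477620590413}{715}$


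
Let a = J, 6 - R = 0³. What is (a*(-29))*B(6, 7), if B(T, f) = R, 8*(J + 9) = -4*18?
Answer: 3132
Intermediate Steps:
R = 6 (R = 6 - 1*0³ = 6 - 1*0 = 6 + 0 = 6)
J = -18 (J = -9 + (-4*18)/8 = -9 + (⅛)*(-72) = -9 - 9 = -18)
a = -18
B(T, f) = 6
(a*(-29))*B(6, 7) = -18*(-29)*6 = 522*6 = 3132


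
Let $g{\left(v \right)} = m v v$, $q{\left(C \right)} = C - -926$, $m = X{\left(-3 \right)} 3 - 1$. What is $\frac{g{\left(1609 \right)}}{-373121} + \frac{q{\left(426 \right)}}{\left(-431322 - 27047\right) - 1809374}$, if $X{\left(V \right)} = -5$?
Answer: $\frac{93934163789736}{846142535903} \approx 111.01$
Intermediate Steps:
$m = -16$ ($m = \left(-5\right) 3 - 1 = -15 - 1 = -16$)
$q{\left(C \right)} = 926 + C$ ($q{\left(C \right)} = C + 926 = 926 + C$)
$g{\left(v \right)} = - 16 v^{2}$ ($g{\left(v \right)} = - 16 v v = - 16 v^{2}$)
$\frac{g{\left(1609 \right)}}{-373121} + \frac{q{\left(426 \right)}}{\left(-431322 - 27047\right) - 1809374} = \frac{\left(-16\right) 1609^{2}}{-373121} + \frac{926 + 426}{\left(-431322 - 27047\right) - 1809374} = \left(-16\right) 2588881 \left(- \frac{1}{373121}\right) + \frac{1352}{-458369 - 1809374} = \left(-41422096\right) \left(- \frac{1}{373121}\right) + \frac{1352}{-2267743} = \frac{41422096}{373121} + 1352 \left(- \frac{1}{2267743}\right) = \frac{41422096}{373121} - \frac{1352}{2267743} = \frac{93934163789736}{846142535903}$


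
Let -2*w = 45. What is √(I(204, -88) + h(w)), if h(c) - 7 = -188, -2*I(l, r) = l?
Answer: I*√283 ≈ 16.823*I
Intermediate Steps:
w = -45/2 (w = -½*45 = -45/2 ≈ -22.500)
I(l, r) = -l/2
h(c) = -181 (h(c) = 7 - 188 = -181)
√(I(204, -88) + h(w)) = √(-½*204 - 181) = √(-102 - 181) = √(-283) = I*√283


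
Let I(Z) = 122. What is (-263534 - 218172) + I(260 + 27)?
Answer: -481584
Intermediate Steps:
(-263534 - 218172) + I(260 + 27) = (-263534 - 218172) + 122 = -481706 + 122 = -481584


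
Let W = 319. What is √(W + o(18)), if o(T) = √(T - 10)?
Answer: √(319 + 2*√2) ≈ 17.940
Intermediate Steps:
o(T) = √(-10 + T)
√(W + o(18)) = √(319 + √(-10 + 18)) = √(319 + √8) = √(319 + 2*√2)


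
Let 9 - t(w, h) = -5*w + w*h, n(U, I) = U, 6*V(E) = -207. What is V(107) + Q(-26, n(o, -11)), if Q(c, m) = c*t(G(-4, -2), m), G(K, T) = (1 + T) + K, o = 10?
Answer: -1837/2 ≈ -918.50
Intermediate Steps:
V(E) = -69/2 (V(E) = (⅙)*(-207) = -69/2)
G(K, T) = 1 + K + T
t(w, h) = 9 + 5*w - h*w (t(w, h) = 9 - (-5*w + w*h) = 9 - (-5*w + h*w) = 9 + (5*w - h*w) = 9 + 5*w - h*w)
Q(c, m) = c*(-16 + 5*m) (Q(c, m) = c*(9 + 5*(1 - 4 - 2) - m*(1 - 4 - 2)) = c*(9 + 5*(-5) - 1*m*(-5)) = c*(9 - 25 + 5*m) = c*(-16 + 5*m))
V(107) + Q(-26, n(o, -11)) = -69/2 - 26*(-16 + 5*10) = -69/2 - 26*(-16 + 50) = -69/2 - 26*34 = -69/2 - 884 = -1837/2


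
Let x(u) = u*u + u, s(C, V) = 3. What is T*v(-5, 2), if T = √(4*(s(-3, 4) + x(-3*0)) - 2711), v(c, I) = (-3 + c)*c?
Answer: 40*I*√2699 ≈ 2078.1*I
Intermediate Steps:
x(u) = u + u² (x(u) = u² + u = u + u²)
v(c, I) = c*(-3 + c)
T = I*√2699 (T = √(4*(3 + (-3*0)*(1 - 3*0)) - 2711) = √(4*(3 + 0*(1 + 0)) - 2711) = √(4*(3 + 0*1) - 2711) = √(4*(3 + 0) - 2711) = √(4*3 - 2711) = √(12 - 2711) = √(-2699) = I*√2699 ≈ 51.952*I)
T*v(-5, 2) = (I*√2699)*(-5*(-3 - 5)) = (I*√2699)*(-5*(-8)) = (I*√2699)*40 = 40*I*√2699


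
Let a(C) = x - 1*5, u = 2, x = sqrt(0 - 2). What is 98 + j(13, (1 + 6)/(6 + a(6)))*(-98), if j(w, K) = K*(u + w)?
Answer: 98*(sqrt(2) + 104*I)/(sqrt(2) - I) ≈ -3332.0 + 4850.8*I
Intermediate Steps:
x = I*sqrt(2) (x = sqrt(-2) = I*sqrt(2) ≈ 1.4142*I)
a(C) = -5 + I*sqrt(2) (a(C) = I*sqrt(2) - 1*5 = I*sqrt(2) - 5 = -5 + I*sqrt(2))
j(w, K) = K*(2 + w)
98 + j(13, (1 + 6)/(6 + a(6)))*(-98) = 98 + (((1 + 6)/(6 + (-5 + I*sqrt(2))))*(2 + 13))*(-98) = 98 + ((7/(1 + I*sqrt(2)))*15)*(-98) = 98 + (105/(1 + I*sqrt(2)))*(-98) = 98 - 10290/(1 + I*sqrt(2))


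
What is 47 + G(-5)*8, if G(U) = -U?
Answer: 87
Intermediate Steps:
47 + G(-5)*8 = 47 - 1*(-5)*8 = 47 + 5*8 = 47 + 40 = 87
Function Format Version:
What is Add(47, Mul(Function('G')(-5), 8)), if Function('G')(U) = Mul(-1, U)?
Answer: 87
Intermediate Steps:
Add(47, Mul(Function('G')(-5), 8)) = Add(47, Mul(Mul(-1, -5), 8)) = Add(47, Mul(5, 8)) = Add(47, 40) = 87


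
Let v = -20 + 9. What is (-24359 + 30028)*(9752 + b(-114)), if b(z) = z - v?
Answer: 54700181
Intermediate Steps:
v = -11
b(z) = 11 + z (b(z) = z - 1*(-11) = z + 11 = 11 + z)
(-24359 + 30028)*(9752 + b(-114)) = (-24359 + 30028)*(9752 + (11 - 114)) = 5669*(9752 - 103) = 5669*9649 = 54700181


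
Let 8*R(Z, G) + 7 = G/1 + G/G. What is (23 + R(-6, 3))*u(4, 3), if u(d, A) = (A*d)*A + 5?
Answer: 7421/8 ≈ 927.63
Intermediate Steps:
R(Z, G) = -3/4 + G/8 (R(Z, G) = -7/8 + (G/1 + G/G)/8 = -7/8 + (G*1 + 1)/8 = -7/8 + (G + 1)/8 = -7/8 + (1 + G)/8 = -7/8 + (1/8 + G/8) = -3/4 + G/8)
u(d, A) = 5 + d*A**2 (u(d, A) = d*A**2 + 5 = 5 + d*A**2)
(23 + R(-6, 3))*u(4, 3) = (23 + (-3/4 + (1/8)*3))*(5 + 4*3**2) = (23 + (-3/4 + 3/8))*(5 + 4*9) = (23 - 3/8)*(5 + 36) = (181/8)*41 = 7421/8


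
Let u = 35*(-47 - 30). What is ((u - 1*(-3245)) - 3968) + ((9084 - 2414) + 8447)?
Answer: 11699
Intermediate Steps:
u = -2695 (u = 35*(-77) = -2695)
((u - 1*(-3245)) - 3968) + ((9084 - 2414) + 8447) = ((-2695 - 1*(-3245)) - 3968) + ((9084 - 2414) + 8447) = ((-2695 + 3245) - 3968) + (6670 + 8447) = (550 - 3968) + 15117 = -3418 + 15117 = 11699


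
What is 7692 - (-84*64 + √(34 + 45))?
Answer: 13068 - √79 ≈ 13059.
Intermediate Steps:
7692 - (-84*64 + √(34 + 45)) = 7692 - (-5376 + √79) = 7692 + (5376 - √79) = 13068 - √79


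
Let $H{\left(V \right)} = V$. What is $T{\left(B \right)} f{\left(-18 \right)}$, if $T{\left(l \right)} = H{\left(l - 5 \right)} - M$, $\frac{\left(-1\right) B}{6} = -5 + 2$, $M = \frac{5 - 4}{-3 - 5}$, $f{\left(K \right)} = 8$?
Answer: $105$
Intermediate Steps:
$M = - \frac{1}{8}$ ($M = 1 \frac{1}{-8} = 1 \left(- \frac{1}{8}\right) = - \frac{1}{8} \approx -0.125$)
$B = 18$ ($B = - 6 \left(-5 + 2\right) = \left(-6\right) \left(-3\right) = 18$)
$T{\left(l \right)} = - \frac{39}{8} + l$ ($T{\left(l \right)} = \left(l - 5\right) - - \frac{1}{8} = \left(l - 5\right) + \frac{1}{8} = \left(-5 + l\right) + \frac{1}{8} = - \frac{39}{8} + l$)
$T{\left(B \right)} f{\left(-18 \right)} = \left(- \frac{39}{8} + 18\right) 8 = \frac{105}{8} \cdot 8 = 105$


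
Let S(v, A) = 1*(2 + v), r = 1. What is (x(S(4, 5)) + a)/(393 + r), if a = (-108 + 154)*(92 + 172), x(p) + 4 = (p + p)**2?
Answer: 6142/197 ≈ 31.178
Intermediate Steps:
S(v, A) = 2 + v
x(p) = -4 + 4*p**2 (x(p) = -4 + (p + p)**2 = -4 + (2*p)**2 = -4 + 4*p**2)
a = 12144 (a = 46*264 = 12144)
(x(S(4, 5)) + a)/(393 + r) = ((-4 + 4*(2 + 4)**2) + 12144)/(393 + 1) = ((-4 + 4*6**2) + 12144)/394 = ((-4 + 4*36) + 12144)*(1/394) = ((-4 + 144) + 12144)*(1/394) = (140 + 12144)*(1/394) = 12284*(1/394) = 6142/197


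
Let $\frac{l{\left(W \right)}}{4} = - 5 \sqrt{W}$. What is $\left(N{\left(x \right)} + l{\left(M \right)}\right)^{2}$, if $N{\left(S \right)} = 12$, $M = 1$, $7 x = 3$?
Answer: $64$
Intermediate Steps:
$x = \frac{3}{7}$ ($x = \frac{1}{7} \cdot 3 = \frac{3}{7} \approx 0.42857$)
$l{\left(W \right)} = - 20 \sqrt{W}$ ($l{\left(W \right)} = 4 \left(- 5 \sqrt{W}\right) = - 20 \sqrt{W}$)
$\left(N{\left(x \right)} + l{\left(M \right)}\right)^{2} = \left(12 - 20 \sqrt{1}\right)^{2} = \left(12 - 20\right)^{2} = \left(-8\right)^{2} = 64$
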